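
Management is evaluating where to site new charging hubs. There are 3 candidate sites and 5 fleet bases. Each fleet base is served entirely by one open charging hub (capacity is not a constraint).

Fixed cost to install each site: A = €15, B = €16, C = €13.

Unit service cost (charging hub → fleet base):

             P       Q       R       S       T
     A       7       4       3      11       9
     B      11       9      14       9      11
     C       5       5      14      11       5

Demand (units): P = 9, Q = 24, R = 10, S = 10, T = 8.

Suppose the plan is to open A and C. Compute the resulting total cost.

Total cost: 349

Each fleet base is assigned to its cheapest site among the open ones.
{A, C}: P→C 5·9=45, Q→A 4·24=96, R→A 3·10=30, S→A 11·10=110, T→C 5·8=40. Service 321; fixed 28; total 349.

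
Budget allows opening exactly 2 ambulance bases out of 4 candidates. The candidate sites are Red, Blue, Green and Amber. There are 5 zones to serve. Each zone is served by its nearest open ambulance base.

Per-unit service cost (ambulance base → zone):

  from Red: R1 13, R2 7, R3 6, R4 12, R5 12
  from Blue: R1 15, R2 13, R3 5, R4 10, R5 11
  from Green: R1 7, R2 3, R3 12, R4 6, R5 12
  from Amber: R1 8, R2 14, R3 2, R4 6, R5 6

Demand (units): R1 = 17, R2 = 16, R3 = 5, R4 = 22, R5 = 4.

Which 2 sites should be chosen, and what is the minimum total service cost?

Choose Green and Amber; total service cost 333.

With exactly 2 open, each zone uses its cheapest among the chosen.
{Green, Amber}: R1→Green 7·17=119, R2→Green 3·16=48, R3→Amber 2·5=10, R4→Green 6·22=132, R5→Amber 6·4=24. Service cost 333.
{Blue, Green}: service cost 368
{Red, Green}: service cost 377
Among all 6 size-2 choices, {Green, Amber} is lowest.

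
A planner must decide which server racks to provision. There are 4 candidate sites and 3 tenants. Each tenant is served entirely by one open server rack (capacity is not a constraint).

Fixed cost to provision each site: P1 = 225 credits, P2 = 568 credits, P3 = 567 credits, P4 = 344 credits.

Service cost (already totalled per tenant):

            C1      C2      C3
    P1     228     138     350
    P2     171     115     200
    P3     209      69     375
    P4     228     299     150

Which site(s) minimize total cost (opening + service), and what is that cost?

Open P1 only; minimum total cost 941.

For any fixed open set, each tenant goes to its cheapest open site; total = fixed + service.
{P1}: C1→P1 228, C2→P1 138, C3→P1 350. Service 716; fixed 225; total 941.
{P4}: C1→P4 228, C2→P4 299, C3→P4 150. Service 677; fixed 344; total 1021.
{P2}: service 486 + fixed 568 = 1054
{P1, P2, P3, P4}: service 390 + fixed 1704 = 2094
No other subset beats 941.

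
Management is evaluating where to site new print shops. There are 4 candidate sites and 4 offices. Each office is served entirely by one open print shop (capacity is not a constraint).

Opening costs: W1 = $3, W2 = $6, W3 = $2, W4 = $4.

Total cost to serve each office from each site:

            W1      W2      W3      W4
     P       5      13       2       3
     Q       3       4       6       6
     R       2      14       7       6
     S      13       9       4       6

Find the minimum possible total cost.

Minimum total cost: 16

For any fixed open set, each office goes to its cheapest open site; total = fixed + service.
{W1, W3}: P→W3 2, Q→W1 3, R→W1 2, S→W3 4. Service 11; fixed 5; total 16.
{W1, W3, W4}: service 11 + fixed 9 = 20
{W1, W4}: service 14 + fixed 7 = 21
{W1, W2, W3, W4}: P→W3 2, Q→W1 3, R→W1 2, S→W3 4. Service 11; fixed 15; total 26.
No other subset beats 16.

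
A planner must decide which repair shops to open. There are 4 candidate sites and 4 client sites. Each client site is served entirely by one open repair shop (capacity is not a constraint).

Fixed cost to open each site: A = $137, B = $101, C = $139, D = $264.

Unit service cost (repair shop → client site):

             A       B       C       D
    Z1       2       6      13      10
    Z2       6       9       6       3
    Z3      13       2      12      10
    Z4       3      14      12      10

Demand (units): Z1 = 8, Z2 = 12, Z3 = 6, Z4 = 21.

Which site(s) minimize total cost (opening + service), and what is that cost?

For any fixed open set, each client site goes to its cheapest open site; total = fixed + service.
{A}: Z1→A 2·8=16, Z2→A 6·12=72, Z3→A 13·6=78, Z4→A 3·21=63. Service 229; fixed 137; total 366.
{A, B}: service 163 + fixed 238 = 401
{A, C}: service 223 + fixed 276 = 499
{A, B, C, D}: service 127 + fixed 641 = 768
No other subset beats 366.

Open A only; minimum total cost 366.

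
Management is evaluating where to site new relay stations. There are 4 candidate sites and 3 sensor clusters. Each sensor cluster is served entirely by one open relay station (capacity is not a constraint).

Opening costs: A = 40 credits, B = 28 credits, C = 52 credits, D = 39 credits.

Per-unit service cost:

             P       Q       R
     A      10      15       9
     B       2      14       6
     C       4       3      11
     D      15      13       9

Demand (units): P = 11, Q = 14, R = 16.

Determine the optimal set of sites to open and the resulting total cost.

For any fixed open set, each sensor cluster goes to its cheapest open site; total = fixed + service.
{B, C}: P→B 2·11=22, Q→C 3·14=42, R→B 6·16=96. Service 160; fixed 80; total 240.
{B, C, D}: service 160 + fixed 119 = 279
{A, B, C}: service 160 + fixed 120 = 280
{A, B, C, D}: service 160 + fixed 159 = 319
No other subset beats 240.

Open B and C; minimum total cost 240.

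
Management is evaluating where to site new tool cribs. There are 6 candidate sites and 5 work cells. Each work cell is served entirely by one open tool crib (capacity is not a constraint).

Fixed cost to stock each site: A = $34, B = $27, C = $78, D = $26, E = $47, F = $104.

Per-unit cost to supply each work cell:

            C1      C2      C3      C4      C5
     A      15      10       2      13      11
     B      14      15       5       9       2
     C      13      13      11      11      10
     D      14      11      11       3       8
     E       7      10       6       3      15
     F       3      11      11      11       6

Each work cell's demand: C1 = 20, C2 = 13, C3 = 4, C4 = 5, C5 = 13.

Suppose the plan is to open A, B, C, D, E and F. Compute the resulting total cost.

Total cost: 555

Each work cell is assigned to its cheapest site among the open ones.
{A, B, C, D, E, F}: C1→F 3·20=60, C2→A 10·13=130, C3→A 2·4=8, C4→D 3·5=15, C5→B 2·13=26. Service 239; fixed 316; total 555.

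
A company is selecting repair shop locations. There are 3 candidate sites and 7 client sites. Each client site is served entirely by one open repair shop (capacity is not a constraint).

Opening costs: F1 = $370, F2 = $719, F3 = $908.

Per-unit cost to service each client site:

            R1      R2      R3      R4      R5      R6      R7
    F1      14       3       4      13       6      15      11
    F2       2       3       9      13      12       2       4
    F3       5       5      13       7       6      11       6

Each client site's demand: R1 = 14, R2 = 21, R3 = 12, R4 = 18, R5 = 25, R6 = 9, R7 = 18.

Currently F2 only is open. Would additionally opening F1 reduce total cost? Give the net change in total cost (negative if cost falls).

Current service cost with {F2}: 823.
Adding F1: each client site re-picks its cheapest; new service cost 613, saving 210.
Extra fixed cost: 370. Net change = 370 − 210 = 160.
(Totals: 1542 → 1702.)

No — net change +160 (cost rises by 160).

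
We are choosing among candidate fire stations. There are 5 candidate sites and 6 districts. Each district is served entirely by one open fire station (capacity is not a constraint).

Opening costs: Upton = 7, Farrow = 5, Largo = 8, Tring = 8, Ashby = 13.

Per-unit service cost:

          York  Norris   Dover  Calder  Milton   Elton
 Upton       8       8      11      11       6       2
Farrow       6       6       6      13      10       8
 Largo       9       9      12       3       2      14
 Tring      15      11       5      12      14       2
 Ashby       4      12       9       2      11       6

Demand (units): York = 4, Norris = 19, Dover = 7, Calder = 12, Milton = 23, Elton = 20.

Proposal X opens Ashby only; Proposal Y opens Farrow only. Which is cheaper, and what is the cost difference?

Proposal X: {Ashby}: York→Ashby 4·4=16, Norris→Ashby 12·19=228, Dover→Ashby 9·7=63, Calder→Ashby 2·12=24, Milton→Ashby 11·23=253, Elton→Ashby 6·20=120. Service 704; fixed 13; total 717.
Proposal Y: {Farrow}: York→Farrow 6·4=24, Norris→Farrow 6·19=114, Dover→Farrow 6·7=42, Calder→Farrow 13·12=156, Milton→Farrow 10·23=230, Elton→Farrow 8·20=160. Service 726; fixed 5; total 731.
Difference: |717 − 731| = 14.

Proposal X is cheaper by 14.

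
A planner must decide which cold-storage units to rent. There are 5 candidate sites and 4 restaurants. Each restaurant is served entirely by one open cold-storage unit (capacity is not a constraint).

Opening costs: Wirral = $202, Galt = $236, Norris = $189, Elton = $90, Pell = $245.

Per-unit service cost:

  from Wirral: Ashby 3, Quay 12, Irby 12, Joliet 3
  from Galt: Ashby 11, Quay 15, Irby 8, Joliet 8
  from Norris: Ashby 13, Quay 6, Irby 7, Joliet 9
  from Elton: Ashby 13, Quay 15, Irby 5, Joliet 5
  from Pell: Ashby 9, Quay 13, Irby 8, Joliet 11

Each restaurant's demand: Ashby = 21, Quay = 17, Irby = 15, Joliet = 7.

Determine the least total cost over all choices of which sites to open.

Minimum total cost: 655

For any fixed open set, each restaurant goes to its cheapest open site; total = fixed + service.
{Wirral, Elton}: Ashby→Wirral 3·21=63, Quay→Wirral 12·17=204, Irby→Elton 5·15=75, Joliet→Wirral 3·7=21. Service 363; fixed 292; total 655.
{Wirral}: service 468 + fixed 202 = 670
{Wirral, Norris}: service 291 + fixed 391 = 682
{Wirral, Galt, Norris, Elton, Pell}: Ashby→Wirral 3·21=63, Quay→Norris 6·17=102, Irby→Elton 5·15=75, Joliet→Wirral 3·7=21. Service 261; fixed 962; total 1223.
No other subset beats 655.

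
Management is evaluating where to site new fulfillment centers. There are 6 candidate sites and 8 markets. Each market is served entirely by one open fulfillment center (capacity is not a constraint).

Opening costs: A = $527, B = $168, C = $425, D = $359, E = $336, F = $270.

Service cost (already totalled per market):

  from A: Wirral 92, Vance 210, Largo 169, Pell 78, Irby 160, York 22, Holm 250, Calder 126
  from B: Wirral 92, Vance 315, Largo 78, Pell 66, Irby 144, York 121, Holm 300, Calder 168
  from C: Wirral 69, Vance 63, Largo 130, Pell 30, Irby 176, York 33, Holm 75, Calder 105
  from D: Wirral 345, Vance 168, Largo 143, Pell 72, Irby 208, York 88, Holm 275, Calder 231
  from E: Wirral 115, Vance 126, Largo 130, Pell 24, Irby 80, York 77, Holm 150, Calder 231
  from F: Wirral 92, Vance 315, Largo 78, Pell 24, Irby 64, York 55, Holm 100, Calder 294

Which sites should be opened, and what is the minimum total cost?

Open C only; minimum total cost 1106.

For any fixed open set, each market goes to its cheapest open site; total = fixed + service.
{C}: Wirral→C 69, Vance→C 63, Largo→C 130, Pell→C 30, Irby→C 176, York→C 33, Holm→C 75, Calder→C 105. Service 681; fixed 425; total 1106.
{B, C}: service 597 + fixed 593 = 1190
{C, F}: Wirral→C 69, Vance→C 63, Largo→F 78, Pell→F 24, Irby→F 64, York→C 33, Holm→C 75, Calder→C 105. Service 511; fixed 695; total 1206.
{A, B, C, D, E, F}: Wirral→C 69, Vance→C 63, Largo→B 78, Pell→E 24, Irby→F 64, York→A 22, Holm→C 75, Calder→C 105. Service 500; fixed 2085; total 2585.
No other subset beats 1106.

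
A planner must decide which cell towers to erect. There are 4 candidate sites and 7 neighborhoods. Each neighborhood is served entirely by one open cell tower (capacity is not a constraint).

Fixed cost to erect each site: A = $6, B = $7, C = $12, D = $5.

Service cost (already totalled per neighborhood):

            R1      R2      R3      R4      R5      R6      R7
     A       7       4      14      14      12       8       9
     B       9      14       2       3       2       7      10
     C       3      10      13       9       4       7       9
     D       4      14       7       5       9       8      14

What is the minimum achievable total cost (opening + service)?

Minimum total cost: 47

For any fixed open set, each neighborhood goes to its cheapest open site; total = fixed + service.
{A, B}: R1→A 7, R2→A 4, R3→B 2, R4→B 3, R5→B 2, R6→B 7, R7→A 9. Service 34; fixed 13; total 47.
{A, B, D}: service 31 + fixed 18 = 49
{B}: R1→B 9, R2→B 14, R3→B 2, R4→B 3, R5→B 2, R6→B 7, R7→B 10. Service 47; fixed 7; total 54.
{A, B, C, D}: R1→C 3, R2→A 4, R3→B 2, R4→B 3, R5→B 2, R6→B 7, R7→A 9. Service 30; fixed 30; total 60.
No other subset beats 47.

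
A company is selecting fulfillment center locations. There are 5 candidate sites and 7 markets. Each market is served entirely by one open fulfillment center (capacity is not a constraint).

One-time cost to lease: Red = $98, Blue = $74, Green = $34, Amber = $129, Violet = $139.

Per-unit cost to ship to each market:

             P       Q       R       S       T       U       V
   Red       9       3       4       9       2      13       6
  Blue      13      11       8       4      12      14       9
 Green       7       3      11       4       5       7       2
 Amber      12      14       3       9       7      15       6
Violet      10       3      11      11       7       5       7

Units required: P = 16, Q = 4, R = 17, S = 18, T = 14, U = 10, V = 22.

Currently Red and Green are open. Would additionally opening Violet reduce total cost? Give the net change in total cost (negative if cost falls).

No — net change +119 (cost rises by 119).

Current service cost with {Red, Green}: 406.
Adding Violet: each market re-picks its cheapest; new service cost 386, saving 20.
Extra fixed cost: 139. Net change = 139 − 20 = 119.
(Totals: 538 → 657.)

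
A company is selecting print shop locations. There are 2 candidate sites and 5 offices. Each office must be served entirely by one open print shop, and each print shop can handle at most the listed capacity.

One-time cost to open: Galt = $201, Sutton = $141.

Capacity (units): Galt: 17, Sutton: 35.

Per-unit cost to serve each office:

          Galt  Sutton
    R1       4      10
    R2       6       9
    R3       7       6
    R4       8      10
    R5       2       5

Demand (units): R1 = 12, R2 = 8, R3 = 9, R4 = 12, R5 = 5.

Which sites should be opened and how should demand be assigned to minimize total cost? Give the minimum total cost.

Minimum total cost: 646

Open {Galt, Sutton}: R1→Galt 4·12=48, R2→Sutton 9·8=72, R3→Sutton 6·9=54, R4→Sutton 10·12=120, R5→Galt 2·5=10.
Loads: Galt carries 17/17, Sutton carries 29/35. Service 304; fixed 342; total 646.
Next best feasible plan costs 661.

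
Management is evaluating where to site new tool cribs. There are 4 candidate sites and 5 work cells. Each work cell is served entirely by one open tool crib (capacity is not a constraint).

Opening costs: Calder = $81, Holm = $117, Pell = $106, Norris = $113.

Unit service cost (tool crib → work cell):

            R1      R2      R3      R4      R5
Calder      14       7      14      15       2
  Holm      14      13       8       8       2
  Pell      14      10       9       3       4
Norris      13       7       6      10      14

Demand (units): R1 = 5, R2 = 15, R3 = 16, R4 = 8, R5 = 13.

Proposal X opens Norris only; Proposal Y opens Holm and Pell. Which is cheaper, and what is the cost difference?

Proposal X: {Norris}: R1→Norris 13·5=65, R2→Norris 7·15=105, R3→Norris 6·16=96, R4→Norris 10·8=80, R5→Norris 14·13=182. Service 528; fixed 113; total 641.
Proposal Y: {Holm, Pell}: R1→Holm 14·5=70, R2→Pell 10·15=150, R3→Holm 8·16=128, R4→Pell 3·8=24, R5→Holm 2·13=26. Service 398; fixed 223; total 621.
Difference: |641 − 621| = 20.

Proposal Y is cheaper by 20.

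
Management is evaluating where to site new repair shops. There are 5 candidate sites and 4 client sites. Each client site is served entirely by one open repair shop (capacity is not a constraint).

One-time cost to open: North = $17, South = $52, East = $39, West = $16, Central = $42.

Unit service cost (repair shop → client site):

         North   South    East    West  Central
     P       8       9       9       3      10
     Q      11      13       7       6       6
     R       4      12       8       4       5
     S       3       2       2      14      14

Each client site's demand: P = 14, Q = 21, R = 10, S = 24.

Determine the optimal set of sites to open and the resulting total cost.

Open East and West; minimum total cost 311.

For any fixed open set, each client site goes to its cheapest open site; total = fixed + service.
{East, West}: P→West 3·14=42, Q→West 6·21=126, R→West 4·10=40, S→East 2·24=48. Service 256; fixed 55; total 311.
{North, West}: service 280 + fixed 33 = 313
{South, West}: service 256 + fixed 68 = 324
{North, South, East, West, Central}: service 256 + fixed 166 = 422
No other subset beats 311.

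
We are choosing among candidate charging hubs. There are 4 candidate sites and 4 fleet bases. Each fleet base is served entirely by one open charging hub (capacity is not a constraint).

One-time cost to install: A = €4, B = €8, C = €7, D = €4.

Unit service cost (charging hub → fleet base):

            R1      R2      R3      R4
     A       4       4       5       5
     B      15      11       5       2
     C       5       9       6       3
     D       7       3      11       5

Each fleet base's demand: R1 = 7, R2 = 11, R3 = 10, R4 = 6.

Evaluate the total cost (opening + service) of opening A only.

Total cost: 156

Each fleet base is assigned to its cheapest site among the open ones.
{A}: R1→A 4·7=28, R2→A 4·11=44, R3→A 5·10=50, R4→A 5·6=30. Service 152; fixed 4; total 156.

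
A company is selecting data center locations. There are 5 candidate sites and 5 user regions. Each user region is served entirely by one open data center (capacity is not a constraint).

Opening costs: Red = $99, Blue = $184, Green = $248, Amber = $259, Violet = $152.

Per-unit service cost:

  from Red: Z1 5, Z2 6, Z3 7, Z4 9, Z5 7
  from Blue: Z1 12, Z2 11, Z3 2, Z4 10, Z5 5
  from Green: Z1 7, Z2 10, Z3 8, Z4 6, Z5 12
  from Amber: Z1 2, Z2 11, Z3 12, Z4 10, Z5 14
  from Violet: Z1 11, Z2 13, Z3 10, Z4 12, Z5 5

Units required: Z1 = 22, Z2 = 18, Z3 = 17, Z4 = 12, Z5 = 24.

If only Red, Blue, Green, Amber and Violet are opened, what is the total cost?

Total cost: 1320

Each user region is assigned to its cheapest site among the open ones.
{Red, Blue, Green, Amber, Violet}: Z1→Amber 2·22=44, Z2→Red 6·18=108, Z3→Blue 2·17=34, Z4→Green 6·12=72, Z5→Blue 5·24=120. Service 378; fixed 942; total 1320.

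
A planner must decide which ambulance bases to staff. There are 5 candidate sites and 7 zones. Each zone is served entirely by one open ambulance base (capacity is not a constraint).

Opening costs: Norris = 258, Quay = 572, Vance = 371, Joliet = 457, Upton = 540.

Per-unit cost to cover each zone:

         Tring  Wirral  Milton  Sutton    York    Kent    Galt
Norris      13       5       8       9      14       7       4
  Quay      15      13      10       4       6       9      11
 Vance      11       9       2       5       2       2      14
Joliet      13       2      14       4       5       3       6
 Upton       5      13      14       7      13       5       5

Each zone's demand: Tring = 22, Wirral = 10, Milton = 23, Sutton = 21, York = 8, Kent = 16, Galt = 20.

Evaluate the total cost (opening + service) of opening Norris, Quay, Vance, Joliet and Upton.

Total cost: 2586

Each zone is assigned to its cheapest site among the open ones.
{Norris, Quay, Vance, Joliet, Upton}: Tring→Upton 5·22=110, Wirral→Joliet 2·10=20, Milton→Vance 2·23=46, Sutton→Quay 4·21=84, York→Vance 2·8=16, Kent→Vance 2·16=32, Galt→Norris 4·20=80. Service 388; fixed 2198; total 2586.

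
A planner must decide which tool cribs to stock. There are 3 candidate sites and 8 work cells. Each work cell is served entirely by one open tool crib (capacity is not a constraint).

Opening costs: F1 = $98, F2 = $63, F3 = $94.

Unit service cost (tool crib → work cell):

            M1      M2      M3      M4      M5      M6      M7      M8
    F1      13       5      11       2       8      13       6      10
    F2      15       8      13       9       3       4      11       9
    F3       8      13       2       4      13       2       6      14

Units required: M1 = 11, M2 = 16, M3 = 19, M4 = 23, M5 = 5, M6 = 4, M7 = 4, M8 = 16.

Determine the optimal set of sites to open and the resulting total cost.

Open F1 and F3; minimum total cost 676.

For any fixed open set, each work cell goes to its cheapest open site; total = fixed + service.
{F1, F3}: M1→F3 8·11=88, M2→F1 5·16=80, M3→F3 2·19=38, M4→F1 2·23=46, M5→F1 8·5=40, M6→F3 2·4=8, M7→F1 6·4=24, M8→F1 10·16=160. Service 484; fixed 192; total 676.
{F2, F3}: M1→F3 8·11=88, M2→F2 8·16=128, M3→F3 2·19=38, M4→F3 4·23=92, M5→F2 3·5=15, M6→F3 2·4=8, M7→F3 6·4=24, M8→F2 9·16=144. Service 537; fixed 157; total 694.
{F1, F2, F3}: service 443 + fixed 255 = 698
{F2}: M1→F2 15·11=165, M2→F2 8·16=128, M3→F2 13·19=247, M4→F2 9·23=207, M5→F2 3·5=15, M6→F2 4·4=16, M7→F2 11·4=44, M8→F2 9·16=144. Service 966; fixed 63; total 1029.
No other subset beats 676.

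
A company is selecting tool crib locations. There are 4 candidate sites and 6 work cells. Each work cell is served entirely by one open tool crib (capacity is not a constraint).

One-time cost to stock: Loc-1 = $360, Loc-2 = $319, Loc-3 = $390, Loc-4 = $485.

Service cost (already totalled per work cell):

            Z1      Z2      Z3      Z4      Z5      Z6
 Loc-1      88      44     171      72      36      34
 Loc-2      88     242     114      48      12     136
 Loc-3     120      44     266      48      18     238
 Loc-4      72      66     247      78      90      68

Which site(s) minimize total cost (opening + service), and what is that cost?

For any fixed open set, each work cell goes to its cheapest open site; total = fixed + service.
{Loc-1}: Z1→Loc-1 88, Z2→Loc-1 44, Z3→Loc-1 171, Z4→Loc-1 72, Z5→Loc-1 36, Z6→Loc-1 34. Service 445; fixed 360; total 805.
{Loc-2}: service 640 + fixed 319 = 959
{Loc-1, Loc-2}: service 340 + fixed 679 = 1019
{Loc-1, Loc-2, Loc-3, Loc-4}: service 324 + fixed 1554 = 1878
No other subset beats 805.

Open Loc-1 only; minimum total cost 805.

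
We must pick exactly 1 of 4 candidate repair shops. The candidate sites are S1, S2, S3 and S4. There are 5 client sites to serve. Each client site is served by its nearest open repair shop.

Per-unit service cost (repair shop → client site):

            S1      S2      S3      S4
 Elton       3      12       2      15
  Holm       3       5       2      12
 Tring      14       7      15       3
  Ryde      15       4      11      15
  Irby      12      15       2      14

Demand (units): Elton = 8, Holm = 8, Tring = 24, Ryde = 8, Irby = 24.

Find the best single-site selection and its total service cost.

With exactly 1 open, each client site uses its cheapest among the chosen.
{S3}: Elton→S3 2·8=16, Holm→S3 2·8=16, Tring→S3 15·24=360, Ryde→S3 11·8=88, Irby→S3 2·24=48. Service cost 528.
{S2}: service cost 696
{S4}: service cost 744
Among all 4 size-1 choices, {S3} is lowest.

Choose S3 only; total service cost 528.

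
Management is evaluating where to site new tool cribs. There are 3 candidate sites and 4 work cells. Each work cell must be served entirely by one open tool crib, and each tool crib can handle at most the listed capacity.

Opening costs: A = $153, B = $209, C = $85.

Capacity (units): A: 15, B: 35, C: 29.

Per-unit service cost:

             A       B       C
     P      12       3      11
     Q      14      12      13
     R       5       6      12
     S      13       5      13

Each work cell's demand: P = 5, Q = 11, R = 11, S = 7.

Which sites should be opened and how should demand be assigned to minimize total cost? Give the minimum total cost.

Minimum total cost: 457

Open {B}: P→B 3·5=15, Q→B 12·11=132, R→B 6·11=66, S→B 5·7=35.
Loads: B carries 34/35. Service 248; fixed 209; total 457.
Next best feasible plan costs 542.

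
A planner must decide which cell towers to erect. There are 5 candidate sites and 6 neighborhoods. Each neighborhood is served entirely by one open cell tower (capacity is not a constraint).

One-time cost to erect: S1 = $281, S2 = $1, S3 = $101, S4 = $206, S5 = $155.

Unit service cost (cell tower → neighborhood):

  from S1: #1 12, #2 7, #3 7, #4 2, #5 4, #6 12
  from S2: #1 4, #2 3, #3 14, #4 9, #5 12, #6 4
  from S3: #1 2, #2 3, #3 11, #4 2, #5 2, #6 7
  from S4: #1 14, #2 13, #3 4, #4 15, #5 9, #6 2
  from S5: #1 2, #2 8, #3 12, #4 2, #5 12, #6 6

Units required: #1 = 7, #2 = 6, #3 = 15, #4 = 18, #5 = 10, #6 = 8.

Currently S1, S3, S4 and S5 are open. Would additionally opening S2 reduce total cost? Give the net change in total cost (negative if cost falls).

Current service cost with {S1, S3, S4, S5}: 164.
Adding S2: each neighborhood re-picks its cheapest; new service cost 164, saving 0.
Extra fixed cost: 1. Net change = 1 − 0 = 1.
(Totals: 907 → 908.)

No — net change +1 (cost rises by 1).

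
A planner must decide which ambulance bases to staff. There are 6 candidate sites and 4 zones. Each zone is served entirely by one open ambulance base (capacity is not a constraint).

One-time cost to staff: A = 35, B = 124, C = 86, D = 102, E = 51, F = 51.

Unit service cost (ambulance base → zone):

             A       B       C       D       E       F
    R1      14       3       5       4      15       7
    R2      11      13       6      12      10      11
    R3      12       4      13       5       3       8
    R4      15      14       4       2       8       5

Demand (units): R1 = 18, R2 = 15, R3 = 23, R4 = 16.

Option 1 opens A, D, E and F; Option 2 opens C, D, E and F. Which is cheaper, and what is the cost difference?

Option 2 is cheaper by 9.

Option 1: {A, D, E, F}: R1→D 4·18=72, R2→E 10·15=150, R3→E 3·23=69, R4→D 2·16=32. Service 323; fixed 239; total 562.
Option 2: {C, D, E, F}: R1→D 4·18=72, R2→C 6·15=90, R3→E 3·23=69, R4→D 2·16=32. Service 263; fixed 290; total 553.
Difference: |562 − 553| = 9.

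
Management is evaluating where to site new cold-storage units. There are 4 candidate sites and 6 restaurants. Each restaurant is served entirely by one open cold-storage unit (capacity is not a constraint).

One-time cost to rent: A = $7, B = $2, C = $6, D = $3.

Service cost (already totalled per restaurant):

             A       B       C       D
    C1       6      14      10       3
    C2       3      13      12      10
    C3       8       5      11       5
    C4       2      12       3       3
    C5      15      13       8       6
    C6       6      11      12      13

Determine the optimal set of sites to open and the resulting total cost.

For any fixed open set, each restaurant goes to its cheapest open site; total = fixed + service.
{A, D}: C1→D 3, C2→A 3, C3→D 5, C4→A 2, C5→D 6, C6→A 6. Service 25; fixed 10; total 35.
{A, B, D}: service 25 + fixed 12 = 37
{A, C, D}: service 25 + fixed 16 = 41
{A, B, C, D}: service 25 + fixed 18 = 43
No other subset beats 35.

Open A and D; minimum total cost 35.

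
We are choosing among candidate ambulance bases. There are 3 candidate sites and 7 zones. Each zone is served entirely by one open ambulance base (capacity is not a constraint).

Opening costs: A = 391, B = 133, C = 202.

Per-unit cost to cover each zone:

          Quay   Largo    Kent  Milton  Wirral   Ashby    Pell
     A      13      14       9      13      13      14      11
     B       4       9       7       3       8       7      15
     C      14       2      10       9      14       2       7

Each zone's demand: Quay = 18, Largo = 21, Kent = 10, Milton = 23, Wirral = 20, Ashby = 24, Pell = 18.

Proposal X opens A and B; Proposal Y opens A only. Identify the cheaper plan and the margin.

Proposal X is cheaper by 652.

Proposal X: {A, B}: Quay→B 4·18=72, Largo→B 9·21=189, Kent→B 7·10=70, Milton→B 3·23=69, Wirral→B 8·20=160, Ashby→B 7·24=168, Pell→A 11·18=198. Service 926; fixed 524; total 1450.
Proposal Y: {A}: Quay→A 13·18=234, Largo→A 14·21=294, Kent→A 9·10=90, Milton→A 13·23=299, Wirral→A 13·20=260, Ashby→A 14·24=336, Pell→A 11·18=198. Service 1711; fixed 391; total 2102.
Difference: |1450 − 2102| = 652.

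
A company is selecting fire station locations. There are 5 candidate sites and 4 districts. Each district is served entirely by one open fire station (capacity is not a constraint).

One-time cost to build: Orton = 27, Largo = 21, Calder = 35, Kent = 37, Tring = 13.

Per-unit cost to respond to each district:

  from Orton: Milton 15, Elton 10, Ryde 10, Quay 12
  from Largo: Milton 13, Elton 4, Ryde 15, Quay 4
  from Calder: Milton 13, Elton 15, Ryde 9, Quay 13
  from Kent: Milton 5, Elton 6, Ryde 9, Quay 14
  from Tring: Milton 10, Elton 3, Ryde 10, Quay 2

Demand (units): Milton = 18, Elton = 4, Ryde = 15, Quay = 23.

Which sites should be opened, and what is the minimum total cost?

Open Kent and Tring; minimum total cost 333.

For any fixed open set, each district goes to its cheapest open site; total = fixed + service.
{Kent, Tring}: Milton→Kent 5·18=90, Elton→Tring 3·4=12, Ryde→Kent 9·15=135, Quay→Tring 2·23=46. Service 283; fixed 50; total 333.
{Largo, Kent, Tring}: Milton→Kent 5·18=90, Elton→Tring 3·4=12, Ryde→Kent 9·15=135, Quay→Tring 2·23=46. Service 283; fixed 71; total 354.
{Orton, Kent, Tring}: service 283 + fixed 77 = 360
{Orton, Largo, Calder, Kent, Tring}: service 283 + fixed 133 = 416
No other subset beats 333.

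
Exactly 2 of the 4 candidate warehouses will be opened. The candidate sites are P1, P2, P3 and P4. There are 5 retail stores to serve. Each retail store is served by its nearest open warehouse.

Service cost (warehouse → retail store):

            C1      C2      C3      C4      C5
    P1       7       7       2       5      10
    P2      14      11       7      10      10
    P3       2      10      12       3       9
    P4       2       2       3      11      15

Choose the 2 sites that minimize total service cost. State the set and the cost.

With exactly 2 open, each retail store uses its cheapest among the chosen.
{P3, P4}: C1→P3 2, C2→P4 2, C3→P4 3, C4→P3 3, C5→P3 9. Service cost 19.
{P1, P4}: service cost 21
{P1, P3}: service cost 23
Among all 6 size-2 choices, {P3, P4} is lowest.

Choose P3 and P4; total service cost 19.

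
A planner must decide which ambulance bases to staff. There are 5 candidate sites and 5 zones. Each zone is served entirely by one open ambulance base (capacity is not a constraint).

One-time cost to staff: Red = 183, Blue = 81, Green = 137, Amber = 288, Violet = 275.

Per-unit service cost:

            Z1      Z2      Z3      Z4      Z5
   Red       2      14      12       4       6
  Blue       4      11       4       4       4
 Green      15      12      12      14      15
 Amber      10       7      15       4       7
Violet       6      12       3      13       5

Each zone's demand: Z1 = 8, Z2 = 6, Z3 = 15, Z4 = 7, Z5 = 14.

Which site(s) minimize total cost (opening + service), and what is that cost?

Open Blue only; minimum total cost 323.

For any fixed open set, each zone goes to its cheapest open site; total = fixed + service.
{Blue}: Z1→Blue 4·8=32, Z2→Blue 11·6=66, Z3→Blue 4·15=60, Z4→Blue 4·7=28, Z5→Blue 4·14=56. Service 242; fixed 81; total 323.
{Blue, Green}: Z1→Blue 4·8=32, Z2→Blue 11·6=66, Z3→Blue 4·15=60, Z4→Blue 4·7=28, Z5→Blue 4·14=56. Service 242; fixed 218; total 460.
{Red, Blue}: service 226 + fixed 264 = 490
{Red, Blue, Green, Amber, Violet}: service 187 + fixed 964 = 1151
No other subset beats 323.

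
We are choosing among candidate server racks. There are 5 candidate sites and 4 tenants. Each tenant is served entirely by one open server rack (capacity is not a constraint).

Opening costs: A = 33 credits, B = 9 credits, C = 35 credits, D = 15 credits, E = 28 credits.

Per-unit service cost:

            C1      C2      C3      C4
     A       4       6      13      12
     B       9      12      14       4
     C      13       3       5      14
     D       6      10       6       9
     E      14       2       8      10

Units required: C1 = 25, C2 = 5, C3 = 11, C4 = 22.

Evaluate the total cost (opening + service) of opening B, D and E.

Each tenant is assigned to its cheapest site among the open ones.
{B, D, E}: C1→D 6·25=150, C2→E 2·5=10, C3→D 6·11=66, C4→B 4·22=88. Service 314; fixed 52; total 366.

Total cost: 366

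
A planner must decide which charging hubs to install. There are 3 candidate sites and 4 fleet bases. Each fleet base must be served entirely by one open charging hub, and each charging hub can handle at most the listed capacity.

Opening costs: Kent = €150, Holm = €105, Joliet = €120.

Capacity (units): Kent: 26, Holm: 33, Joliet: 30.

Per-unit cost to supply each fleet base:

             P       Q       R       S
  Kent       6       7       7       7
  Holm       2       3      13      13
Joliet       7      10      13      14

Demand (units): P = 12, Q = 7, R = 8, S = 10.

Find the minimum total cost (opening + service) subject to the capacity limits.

Minimum total cost: 426

Open {Kent, Holm}: P→Holm 2·12=24, Q→Holm 3·7=21, R→Kent 7·8=56, S→Kent 7·10=70.
Loads: Kent carries 18/26, Holm carries 19/33. Service 171; fixed 255; total 426.
Next best feasible plan costs 454.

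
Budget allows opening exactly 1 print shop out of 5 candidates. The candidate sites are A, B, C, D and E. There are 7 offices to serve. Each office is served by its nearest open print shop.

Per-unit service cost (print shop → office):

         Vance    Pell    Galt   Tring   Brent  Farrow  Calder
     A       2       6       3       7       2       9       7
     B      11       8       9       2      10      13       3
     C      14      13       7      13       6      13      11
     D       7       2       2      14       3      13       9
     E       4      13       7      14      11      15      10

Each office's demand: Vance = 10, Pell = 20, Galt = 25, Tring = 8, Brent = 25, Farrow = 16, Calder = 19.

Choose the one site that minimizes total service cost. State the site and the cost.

Choose A only; total service cost 598.

With exactly 1 open, each office uses its cheapest among the chosen.
{A}: Vance→A 2·10=20, Pell→A 6·20=120, Galt→A 3·25=75, Tring→A 7·8=56, Brent→A 2·25=50, Farrow→A 9·16=144, Calder→A 7·19=133. Service cost 598.
{D}: service cost 726
{B}: service cost 1026
Among all 5 size-1 choices, {A} is lowest.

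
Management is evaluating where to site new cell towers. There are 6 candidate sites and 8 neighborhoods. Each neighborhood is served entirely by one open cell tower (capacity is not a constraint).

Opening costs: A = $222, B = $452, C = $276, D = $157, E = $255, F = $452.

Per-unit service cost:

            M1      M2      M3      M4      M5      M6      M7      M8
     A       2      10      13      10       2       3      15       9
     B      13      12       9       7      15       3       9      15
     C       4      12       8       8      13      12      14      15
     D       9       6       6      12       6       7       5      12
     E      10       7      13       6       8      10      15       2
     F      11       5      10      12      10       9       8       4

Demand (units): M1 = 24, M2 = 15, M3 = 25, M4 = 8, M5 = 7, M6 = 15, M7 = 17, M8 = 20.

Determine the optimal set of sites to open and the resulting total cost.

For any fixed open set, each neighborhood goes to its cheapest open site; total = fixed + service.
{A, D}: M1→A 2·24=48, M2→D 6·15=90, M3→D 6·25=150, M4→A 10·8=80, M5→A 2·7=14, M6→A 3·15=45, M7→D 5·17=85, M8→A 9·20=180. Service 692; fixed 379; total 1071.
{A, D, E}: service 520 + fixed 634 = 1154
{D}: service 1024 + fixed 157 = 1181
{A, B, C, D, E, F}: service 505 + fixed 1814 = 2319
No other subset beats 1071.

Open A and D; minimum total cost 1071.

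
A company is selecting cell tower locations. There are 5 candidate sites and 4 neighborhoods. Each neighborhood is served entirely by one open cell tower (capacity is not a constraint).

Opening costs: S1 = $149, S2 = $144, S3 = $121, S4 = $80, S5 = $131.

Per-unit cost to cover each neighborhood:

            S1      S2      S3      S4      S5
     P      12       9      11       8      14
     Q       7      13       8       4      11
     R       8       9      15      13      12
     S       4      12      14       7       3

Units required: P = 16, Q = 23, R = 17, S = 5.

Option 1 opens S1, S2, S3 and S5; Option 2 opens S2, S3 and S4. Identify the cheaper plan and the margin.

Option 1: {S1, S2, S3, S5}: P→S2 9·16=144, Q→S1 7·23=161, R→S1 8·17=136, S→S5 3·5=15. Service 456; fixed 545; total 1001.
Option 2: {S2, S3, S4}: P→S4 8·16=128, Q→S4 4·23=92, R→S2 9·17=153, S→S4 7·5=35. Service 408; fixed 345; total 753.
Difference: |1001 − 753| = 248.

Option 2 is cheaper by 248.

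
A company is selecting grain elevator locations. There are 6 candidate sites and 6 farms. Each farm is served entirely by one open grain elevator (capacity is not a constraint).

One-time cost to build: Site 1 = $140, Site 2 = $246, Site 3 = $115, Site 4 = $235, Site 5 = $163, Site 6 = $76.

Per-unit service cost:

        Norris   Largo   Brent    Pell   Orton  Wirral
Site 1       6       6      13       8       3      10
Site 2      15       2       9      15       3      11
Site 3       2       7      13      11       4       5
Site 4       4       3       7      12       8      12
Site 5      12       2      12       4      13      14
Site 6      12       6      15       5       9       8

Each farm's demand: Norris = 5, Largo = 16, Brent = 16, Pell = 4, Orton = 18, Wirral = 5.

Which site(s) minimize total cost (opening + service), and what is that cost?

Open Site 3 only; minimum total cost 586.

For any fixed open set, each farm goes to its cheapest open site; total = fixed + service.
{Site 3}: Norris→Site 3 2·5=10, Largo→Site 3 7·16=112, Brent→Site 3 13·16=208, Pell→Site 3 11·4=44, Orton→Site 3 4·18=72, Wirral→Site 3 5·5=25. Service 471; fixed 115; total 586.
{Site 1}: Norris→Site 1 6·5=30, Largo→Site 1 6·16=96, Brent→Site 1 13·16=208, Pell→Site 1 8·4=32, Orton→Site 1 3·18=54, Wirral→Site 1 10·5=50. Service 470; fixed 140; total 610.
{Site 3, Site 6}: service 431 + fixed 191 = 622
{Site 1, Site 2, Site 3, Site 4, Site 5, Site 6}: service 249 + fixed 975 = 1224
No other subset beats 586.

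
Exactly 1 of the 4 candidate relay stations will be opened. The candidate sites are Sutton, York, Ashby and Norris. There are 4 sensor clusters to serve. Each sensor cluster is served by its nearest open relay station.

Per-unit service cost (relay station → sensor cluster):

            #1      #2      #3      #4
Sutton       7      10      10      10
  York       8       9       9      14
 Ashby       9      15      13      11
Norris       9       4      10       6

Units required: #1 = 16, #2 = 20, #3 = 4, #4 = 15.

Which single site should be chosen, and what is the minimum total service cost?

Choose Norris only; total service cost 354.

With exactly 1 open, each sensor cluster uses its cheapest among the chosen.
{Norris}: #1→Norris 9·16=144, #2→Norris 4·20=80, #3→Norris 10·4=40, #4→Norris 6·15=90. Service cost 354.
{Sutton}: service cost 502
{York}: service cost 554
Among all 4 size-1 choices, {Norris} is lowest.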